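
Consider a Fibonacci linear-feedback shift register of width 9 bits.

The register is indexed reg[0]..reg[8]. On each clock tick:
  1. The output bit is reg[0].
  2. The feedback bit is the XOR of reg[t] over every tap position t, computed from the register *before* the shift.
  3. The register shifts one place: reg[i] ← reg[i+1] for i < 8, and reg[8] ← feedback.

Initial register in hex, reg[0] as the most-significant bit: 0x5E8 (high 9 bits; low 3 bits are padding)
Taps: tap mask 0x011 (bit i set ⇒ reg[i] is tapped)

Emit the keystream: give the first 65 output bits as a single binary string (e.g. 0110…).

step | reg (before) | out | fb
   0 | 010111101 | 0 | 1
   1 | 101111011 | 1 | 0
   2 | 011110110 | 0 | 1
   3 | 111101101 | 1 | 1
   4 | 111011011 | 1 | 0
   5 | 110110110 | 1 | 0
   6 | 101101100 | 1 | 1
   7 | 011011001 | 0 | 1
   8 | 110110011 | 1 | 0
   9 | 101100110 | 1 | 1
  10 | 011001101 | 0 | 0
  11 | 110011010 | 1 | 0
  12 | 100110100 | 1 | 0
  13 | 001101000 | 0 | 0
  14 | 011010000 | 0 | 1
  15 | 110100001 | 1 | 1
  16 | 101000011 | 1 | 1
  17 | 010000111 | 0 | 0
  18 | 100001110 | 1 | 1
  19 | 000011101 | 0 | 1
  20 | 000111011 | 0 | 1
  21 | 001110111 | 0 | 1
  22 | 011101111 | 0 | 0
  23 | 111011110 | 1 | 0
  24 | 110111100 | 1 | 0
  25 | 101111000 | 1 | 0
  26 | 011110000 | 0 | 1
  27 | 111100001 | 1 | 1
  28 | 111000011 | 1 | 1
  29 | 110000111 | 1 | 1
  30 | 100001111 | 1 | 1
  31 | 000011111 | 0 | 1
  32 | 000111111 | 0 | 1
  33 | 001111111 | 0 | 1
  34 | 011111111 | 0 | 1
  35 | 111111111 | 1 | 0
  36 | 111111110 | 1 | 0
  37 | 111111100 | 1 | 0
  38 | 111111000 | 1 | 0
  39 | 111110000 | 1 | 0
  40 | 111100000 | 1 | 1
  41 | 111000001 | 1 | 1
  42 | 110000011 | 1 | 1
  43 | 100000111 | 1 | 1
  44 | 000001111 | 0 | 0
  45 | 000011110 | 0 | 1
  46 | 000111101 | 0 | 1
  47 | 001111011 | 0 | 1
  48 | 011110111 | 0 | 1
  49 | 111101111 | 1 | 1
  50 | 111011111 | 1 | 0
  51 | 110111110 | 1 | 0
  52 | 101111100 | 1 | 0
  53 | 011111000 | 0 | 1
  54 | 111110001 | 1 | 0
  55 | 111100010 | 1 | 1
  56 | 111000101 | 1 | 1
  57 | 110001011 | 1 | 1
  58 | 100010111 | 1 | 0
  59 | 000101110 | 0 | 0
  60 | 001011100 | 0 | 1
  61 | 010111001 | 0 | 1
  62 | 101110011 | 1 | 0
  63 | 011100110 | 0 | 0
  64 | 111001100 | 1 | 1

01011110110110011010000111011110000111111111000001111011111000101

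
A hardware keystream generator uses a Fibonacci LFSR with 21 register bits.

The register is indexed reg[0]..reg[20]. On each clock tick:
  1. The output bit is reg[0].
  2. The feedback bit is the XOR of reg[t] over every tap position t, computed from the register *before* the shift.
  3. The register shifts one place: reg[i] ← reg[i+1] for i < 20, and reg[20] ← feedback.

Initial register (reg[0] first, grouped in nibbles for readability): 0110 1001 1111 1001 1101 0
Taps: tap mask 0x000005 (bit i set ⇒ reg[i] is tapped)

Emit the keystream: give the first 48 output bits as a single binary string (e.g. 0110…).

011010011111100111010110011100001111010001111101

step | reg (before) | out | fb
   0 | 011010011111100111010 | 0 | 1
   1 | 110100111111001110101 | 1 | 1
   2 | 101001111110011101011 | 1 | 0
   3 | 010011111100111010110 | 0 | 0
   4 | 100111111001110101100 | 1 | 1
   5 | 001111110011101011001 | 0 | 1
   6 | 011111100111010110011 | 0 | 1
   7 | 111111001110101100111 | 1 | 0
   8 | 111110011101011001110 | 1 | 0
   9 | 111100111010110011100 | 1 | 0
  10 | 111001110101100111000 | 1 | 0
  11 | 110011101011001110000 | 1 | 1
  12 | 100111010110011100001 | 1 | 1
  13 | 001110101100111000011 | 0 | 1
  14 | 011101011001110000111 | 0 | 1
  15 | 111010110011100001111 | 1 | 0
  16 | 110101100111000011110 | 1 | 1
  17 | 101011001110000111101 | 1 | 0
  18 | 010110011100001111010 | 0 | 0
  19 | 101100111000011110100 | 1 | 0
  20 | 011001110000111101000 | 0 | 1
  21 | 110011100001111010001 | 1 | 1
  22 | 100111000011110100011 | 1 | 1
  23 | 001110000111101000111 | 0 | 1
  24 | 011100001111010001111 | 0 | 1
  25 | 111000011110100011111 | 1 | 0
  26 | 110000111101000111110 | 1 | 1
  27 | 100001111010001111101 | 1 | 1
  28 | 000011110100011111011 | 0 | 0
  29 | 000111101000111110110 | 0 | 0
  30 | 001111010001111101100 | 0 | 1
  31 | 011110100011111011001 | 0 | 1
  32 | 111101000111110110011 | 1 | 0
  33 | 111010001111101100110 | 1 | 0
  34 | 110100011111011001100 | 1 | 1
  35 | 101000111110110011001 | 1 | 0
  36 | 010001111101100110010 | 0 | 0
  37 | 100011111011001100100 | 1 | 1
  38 | 000111110110011001001 | 0 | 0
  39 | 001111101100110010010 | 0 | 1
  40 | 011111011001100100101 | 0 | 1
  41 | 111110110011001001011 | 1 | 0
  42 | 111101100110010010110 | 1 | 0
  43 | 111011001100100101100 | 1 | 0
  44 | 110110011001001011000 | 1 | 1
  45 | 101100110010010110001 | 1 | 0
  46 | 011001100100101100010 | 0 | 1
  47 | 110011001001011000101 | 1 | 1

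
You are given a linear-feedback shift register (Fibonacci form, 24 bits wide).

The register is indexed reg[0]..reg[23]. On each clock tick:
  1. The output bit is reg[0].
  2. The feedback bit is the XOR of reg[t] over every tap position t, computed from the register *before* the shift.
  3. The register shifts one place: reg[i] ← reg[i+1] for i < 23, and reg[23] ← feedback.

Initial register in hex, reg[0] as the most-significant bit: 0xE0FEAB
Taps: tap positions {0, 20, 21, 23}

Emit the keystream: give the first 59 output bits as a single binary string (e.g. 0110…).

tick  register→output (feedback)
  0  111000001111111010101011→1 (1)
  1  110000011111110101010111→1 (1)
  2  100000111111101010101111→1 (0)
  3  000001111111010101011110→0 (0)
  4  000011111110101010111100→0 (0)
  5  000111111101010101111000→0 (1)
  6  001111111010101011110001→0 (1)
  7  011111110101010111100011→0 (1)
  8  111111101010101111000111→1 (1)
  9  111111010101011110001111→1 (0)
 10  111110101010111100011110→1 (1)
 11  111101010101111000111101→1 (0)
 12  111010101011110001111010→1 (0)
 13  110101010111100011110100→1 (0)
 14  101010101111000111101000→1 (0)
 15  010101011110001111010000→0 (0)
 16  101010111100011110100000→1 (1)
 17  010101111000111101000001→0 (1)
 18  101011110001111010000011→1 (0)
 19  010111100011110100000110→0 (1)
 20  101111000111101000001101→1 (0)
 21  011110001111010000011010→0 (1)
 22  111100011110100000110101→1 (1)
 23  111000111101000001101011→1 (1)
 24  110001111010000011010111→1 (1)
 25  100011110100000110101111→1 (0)
 26  000111101000001101011110→0 (0)
 27  001111010000011010111100→0 (0)
 28  011110100000110101111000→0 (1)
 29  111101000001101011110001→1 (0)
 30  111010000011010111100010→1 (1)
 31  110100000110101111000101→1 (1)
 32  101000001101011110001011→1 (1)
 33  010000011010111100010111→0 (0)
 34  100000110101111000101110→1 (1)
 35  000001101011110001011101→0 (1)
 36  000011010111100010111011→0 (0)
 37  000110101111000101110110→0 (1)
 38  001101011110001011101101→0 (1)
 39  011010111100010111011011→0 (0)
 40  110101111000101110110110→1 (0)
 41  101011110001011101101100→1 (1)
 42  010111100010111011011001→0 (0)
 43  101111000101110110110010→1 (1)
 44  011110001011101101100101→0 (0)
 45  111100010111011011001010→1 (0)
 46  111000101110110110010100→1 (0)
 47  110001011101101100101000→1 (0)
 48  100010111011011001010000→1 (1)
 49  000101110110110010100001→0 (1)
 50  001011101101100101000011→0 (1)
 51  010111011011001010000111→0 (0)
 52  101110110110010100001110→1 (1)
 53  011101101100101000011101→0 (1)
 54  111011011001010000111011→1 (1)
 55  110110110010100001110111→1 (1)
 56  101101100101000011101111→1 (0)
 57  011011001010000111011110→0 (0)
 58  110110010100001110111100→1 (1)

11100000111111101010101111000111101000001101011110001011101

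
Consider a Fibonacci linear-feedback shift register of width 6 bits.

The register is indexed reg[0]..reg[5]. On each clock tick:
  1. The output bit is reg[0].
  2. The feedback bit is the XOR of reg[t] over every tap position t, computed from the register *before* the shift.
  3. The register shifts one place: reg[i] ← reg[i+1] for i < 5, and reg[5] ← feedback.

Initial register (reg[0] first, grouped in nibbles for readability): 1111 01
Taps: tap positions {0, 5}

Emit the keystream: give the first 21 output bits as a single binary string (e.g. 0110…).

tick  register→output (feedback)
  0  111101→1 (0)
  1  111010→1 (1)
  2  110101→1 (0)
  3  101010→1 (1)
  4  010101→0 (1)
  5  101011→1 (0)
  6  010110→0 (0)
  7  101100→1 (1)
  8  011001→0 (1)
  9  110011→1 (0)
 10  100110→1 (1)
 11  001101→0 (1)
 12  011011→0 (1)
 13  110111→1 (0)
 14  101110→1 (1)
 15  011101→0 (1)
 16  111011→1 (0)
 17  110110→1 (1)
 18  101101→1 (0)
 19  011010→0 (0)
 20  110100→1 (1)

111101010110011011101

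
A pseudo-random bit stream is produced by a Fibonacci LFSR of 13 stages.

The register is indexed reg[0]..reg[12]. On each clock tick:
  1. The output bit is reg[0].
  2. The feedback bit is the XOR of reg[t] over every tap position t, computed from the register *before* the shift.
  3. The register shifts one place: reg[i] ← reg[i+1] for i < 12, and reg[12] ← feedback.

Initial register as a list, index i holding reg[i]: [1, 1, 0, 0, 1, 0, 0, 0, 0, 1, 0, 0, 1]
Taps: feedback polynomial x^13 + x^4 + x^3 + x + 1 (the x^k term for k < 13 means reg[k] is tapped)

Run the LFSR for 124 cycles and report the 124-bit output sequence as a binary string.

step | reg (before) | out | fb
   0 | 1100100001001 | 1 | 1
   1 | 1001000010011 | 1 | 0
   2 | 0010000100110 | 0 | 0
   3 | 0100001001100 | 0 | 1
   4 | 1000010011001 | 1 | 1
   5 | 0000100110011 | 0 | 1
   6 | 0001001100111 | 0 | 1
   7 | 0010011001111 | 0 | 0
   8 | 0100110011110 | 0 | 0
   9 | 1001100111100 | 1 | 1
  10 | 0011001111001 | 0 | 1
  11 | 0110011110011 | 0 | 1
  12 | 1100111100111 | 1 | 1
  13 | 1001111001111 | 1 | 1
  14 | 0011110011111 | 0 | 0
  15 | 0111100111110 | 0 | 1
  16 | 1111001111101 | 1 | 1
  17 | 1110011111011 | 1 | 0
  18 | 1100111110110 | 1 | 1
  19 | 1001111101101 | 1 | 1
  20 | 0011111011011 | 0 | 0
  21 | 0111110110110 | 0 | 1
  22 | 1111101101101 | 1 | 0
  23 | 1111011011010 | 1 | 1
  24 | 1110110110101 | 1 | 1
  25 | 1101101101011 | 1 | 0
  26 | 1011011010110 | 1 | 0
  27 | 0110110101100 | 0 | 0
  28 | 1101101011000 | 1 | 0
  29 | 1011010110000 | 1 | 0
  30 | 0110101100000 | 0 | 0
  31 | 1101011000000 | 1 | 1
  32 | 1010110000001 | 1 | 0
  33 | 0101100000010 | 0 | 1
  34 | 1011000000101 | 1 | 0
  35 | 0110000001010 | 0 | 1
  36 | 1100000010101 | 1 | 0
  37 | 1000000101010 | 1 | 1
  38 | 0000001010101 | 0 | 0
  39 | 0000010101010 | 0 | 0
  40 | 0000101010100 | 0 | 1
  41 | 0001010101001 | 0 | 1
  42 | 0010101010011 | 0 | 1
  43 | 0101010100111 | 0 | 0
  44 | 1010101001110 | 1 | 0
  45 | 0101010011100 | 0 | 0
  46 | 1010100111000 | 1 | 0
  47 | 0101001110000 | 0 | 0
  48 | 1010011100000 | 1 | 1
  49 | 0100111000001 | 0 | 0
  50 | 1001110000010 | 1 | 1
  51 | 0011100000101 | 0 | 0
  52 | 0111000001010 | 0 | 0
  53 | 1110000010100 | 1 | 0
  54 | 1100000101000 | 1 | 0
  55 | 1000001010000 | 1 | 1
  56 | 0000010100001 | 0 | 0
  57 | 0000101000010 | 0 | 1
  58 | 0001010000101 | 0 | 1
  59 | 0010100001011 | 0 | 1
  60 | 0101000010111 | 0 | 0
  61 | 1010000101110 | 1 | 1
  62 | 0100001011101 | 0 | 1
  63 | 1000010111011 | 1 | 1
  64 | 0000101110111 | 0 | 1
  65 | 0001011101111 | 0 | 1
  66 | 0010111011111 | 0 | 1
  67 | 0101110111111 | 0 | 1
  68 | 1011101111111 | 1 | 1
  69 | 0111011111111 | 0 | 0
  70 | 1110111111110 | 1 | 1
  71 | 1101111111101 | 1 | 0
  72 | 1011111111010 | 1 | 1
  73 | 0111111110101 | 0 | 1
  74 | 1111111101011 | 1 | 0
  75 | 1111111010110 | 1 | 0
  76 | 1111110101100 | 1 | 0
  77 | 1111101011000 | 1 | 0
  78 | 1111010110000 | 1 | 1
  79 | 1110101100001 | 1 | 1
  80 | 1101011000011 | 1 | 1
  81 | 1010110000111 | 1 | 0
  82 | 0101100001110 | 0 | 1
  83 | 1011000011101 | 1 | 0
  84 | 0110000111010 | 0 | 1
  85 | 1100001110101 | 1 | 0
  86 | 1000011101010 | 1 | 1
  87 | 0000111010101 | 0 | 1
  88 | 0001110101011 | 0 | 0
  89 | 0011101010110 | 0 | 0
  90 | 0111010101100 | 0 | 0
  91 | 1110101011000 | 1 | 1
  92 | 1101010110001 | 1 | 1
  93 | 1010101100011 | 1 | 0
  94 | 0101011000110 | 0 | 0
  95 | 1010110001100 | 1 | 0
  96 | 0101100011000 | 0 | 1
  97 | 1011000110001 | 1 | 0
  98 | 0110001100010 | 0 | 1
  99 | 1100011000101 | 1 | 0
 100 | 1000110001010 | 1 | 0
 101 | 0001100010100 | 0 | 0
 102 | 0011000101000 | 0 | 1
 103 | 0110001010001 | 0 | 1
 104 | 1100010100011 | 1 | 0
 105 | 1000101000110 | 1 | 0
 106 | 0001010001100 | 0 | 1
 107 | 0010100011001 | 0 | 1
 108 | 0101000110011 | 0 | 0
 109 | 1010001100110 | 1 | 1
 110 | 0100011001101 | 0 | 1
 111 | 1000110011011 | 1 | 0
 112 | 0001100110110 | 0 | 0
 113 | 0011001101100 | 0 | 1
 114 | 0110011011001 | 0 | 1
 115 | 1100110110011 | 1 | 1
 116 | 1001101100111 | 1 | 1
 117 | 0011011001111 | 0 | 1
 118 | 0110110011111 | 0 | 0
 119 | 1101100111110 | 1 | 0
 120 | 1011001111100 | 1 | 0
 121 | 0110011111000 | 0 | 1
 122 | 1100111110001 | 1 | 1
 123 | 1001111100011 | 1 | 1

1100100001001100111100111110110110101100000010101010011100000101000010111011111111010110000111010101100011000101000110011011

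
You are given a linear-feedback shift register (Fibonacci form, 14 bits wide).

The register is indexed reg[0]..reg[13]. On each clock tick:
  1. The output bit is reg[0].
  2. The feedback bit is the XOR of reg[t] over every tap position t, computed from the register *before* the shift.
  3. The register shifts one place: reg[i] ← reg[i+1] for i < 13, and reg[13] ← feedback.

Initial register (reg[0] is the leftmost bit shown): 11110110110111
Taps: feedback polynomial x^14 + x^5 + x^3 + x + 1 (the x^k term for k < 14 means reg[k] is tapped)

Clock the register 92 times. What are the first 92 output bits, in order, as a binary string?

11110110110111011101100011001110110110111111101100110010110010100110000100000110001011111111

k : reg_k → out_k, fb_k
0: 11110110110111 → 1, fb=0
1: 11101101101110 → 1, fb=1
2: 11011011011101 → 1, fb=1
3: 10110110111011 → 1, fb=1
4: 01101101110111 → 0, fb=0
5: 11011011101110 → 1, fb=1
6: 10110111011101 → 1, fb=1
7: 01101110111011 → 0, fb=0
8: 11011101110110 → 1, fb=0
9: 10111011101100 → 1, fb=0
10: 01110111011000 → 0, fb=1
11: 11101110110001 → 1, fb=1
12: 11011101100011 → 1, fb=0
13: 10111011000110 → 1, fb=0
14: 01110110001100 → 0, fb=1
15: 11101100011001 → 1, fb=1
16: 11011000110011 → 1, fb=1
17: 10110001100111 → 1, fb=0
18: 01100011001110 → 0, fb=1
19: 11000110011101 → 1, fb=1
20: 10001100111011 → 1, fb=0
21: 00011001110110 → 0, fb=1
22: 00110011101101 → 0, fb=1
23: 01100111011011 → 0, fb=0
24: 11001110110110 → 1, fb=1
25: 10011101101101 → 1, fb=1
26: 00111011011011 → 0, fb=1
27: 01110110110111 → 0, fb=1
28: 11101101101111 → 1, fb=1
29: 11011011011111 → 1, fb=1
30: 10110110111111 → 1, fb=1
31: 01101101111111 → 0, fb=0
32: 11011011111110 → 1, fb=1
33: 10110111111101 → 1, fb=1
34: 01101111111011 → 0, fb=0
35: 11011111110110 → 1, fb=0
36: 10111111101100 → 1, fb=1
37: 01111111011001 → 0, fb=1
38: 11111110110011 → 1, fb=0
39: 11111101100110 → 1, fb=0
40: 11111011001100 → 1, fb=1
41: 11110110011001 → 1, fb=0
42: 11101100110010 → 1, fb=1
43: 11011001100101 → 1, fb=1
44: 10110011001011 → 1, fb=0
45: 01100110010110 → 0, fb=0
46: 11001100101100 → 1, fb=1
47: 10011001011001 → 1, fb=0
48: 00110010110010 → 0, fb=1
49: 01100101100101 → 0, fb=0
50: 11001011001010 → 1, fb=0
51: 10010110010100 → 1, fb=1
52: 00101100101001 → 0, fb=1
53: 01011001010011 → 0, fb=0
54: 10110010100110 → 1, fb=0
55: 01100101001100 → 0, fb=0
56: 11001010011000 → 1, fb=0
57: 10010100110000 → 1, fb=1
58: 00101001100001 → 0, fb=0
59: 01010011000010 → 0, fb=0
60: 10100110000100 → 1, fb=0
61: 01001100001000 → 0, fb=0
62: 10011000010000 → 1, fb=0
63: 00110000100000 → 0, fb=1
64: 01100001000001 → 0, fb=1
65: 11000010000011 → 1, fb=0
66: 10000100000110 → 1, fb=0
67: 00001000001100 → 0, fb=0
68: 00010000011000 → 0, fb=1
69: 00100000110001 → 0, fb=0
70: 01000001100010 → 0, fb=1
71: 10000011000101 → 1, fb=1
72: 00000110001011 → 0, fb=1
73: 00001100010111 → 0, fb=1
74: 00011000101111 → 0, fb=1
75: 00110001011111 → 0, fb=1
76: 01100010111111 → 0, fb=1
77: 11000101111111 → 1, fb=1
78: 10001011111111 → 1, fb=1
79: 00010111111111 → 0, fb=0
80: 00101111111110 → 0, fb=1
81: 01011111111101 → 0, fb=1
82: 10111111111011 → 1, fb=1
83: 01111111110111 → 0, fb=1
84: 11111111101111 → 1, fb=0
85: 11111111011110 → 1, fb=0
86: 11111110111100 → 1, fb=0
87: 11111101111000 → 1, fb=0
88: 11111011110000 → 1, fb=1
89: 11110111100001 → 1, fb=0
90: 11101111000010 → 1, fb=1
91: 11011110000101 → 1, fb=0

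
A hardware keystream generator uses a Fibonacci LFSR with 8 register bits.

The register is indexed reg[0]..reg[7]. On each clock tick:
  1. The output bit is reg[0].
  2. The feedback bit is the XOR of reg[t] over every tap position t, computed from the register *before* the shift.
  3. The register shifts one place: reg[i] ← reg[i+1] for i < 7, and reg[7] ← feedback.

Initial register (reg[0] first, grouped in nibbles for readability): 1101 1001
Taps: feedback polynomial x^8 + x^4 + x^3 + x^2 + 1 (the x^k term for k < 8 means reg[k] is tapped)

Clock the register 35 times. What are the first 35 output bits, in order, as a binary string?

k : reg_k → out_k, fb_k
0: 11011001 → 1, fb=1
1: 10110011 → 1, fb=1
2: 01100111 → 0, fb=1
3: 11001111 → 1, fb=0
4: 10011110 → 1, fb=1
5: 00111101 → 0, fb=1
6: 01111011 → 0, fb=1
7: 11110111 → 1, fb=1
8: 11101111 → 1, fb=1
9: 11011111 → 1, fb=1
10: 10111111 → 1, fb=0
11: 01111110 → 0, fb=1
12: 11111101 → 1, fb=0
13: 11111010 → 1, fb=0
14: 11110100 → 1, fb=1
15: 11101001 → 1, fb=1
16: 11010011 → 1, fb=0
17: 10100110 → 1, fb=0
18: 01001100 → 0, fb=1
19: 10011001 → 1, fb=1
20: 00110011 → 0, fb=0
21: 01100110 → 0, fb=1
22: 11001101 → 1, fb=0
23: 10011010 → 1, fb=1
24: 00110101 → 0, fb=0
25: 01101010 → 0, fb=0
26: 11010100 → 1, fb=0
27: 10101000 → 1, fb=1
28: 01010001 → 0, fb=1
29: 10100011 → 1, fb=0
30: 01000110 → 0, fb=0
31: 10001100 → 1, fb=0
32: 00011000 → 0, fb=0
33: 00110000 → 0, fb=0
34: 01100000 → 0, fb=1

11011001111011111101001100110101000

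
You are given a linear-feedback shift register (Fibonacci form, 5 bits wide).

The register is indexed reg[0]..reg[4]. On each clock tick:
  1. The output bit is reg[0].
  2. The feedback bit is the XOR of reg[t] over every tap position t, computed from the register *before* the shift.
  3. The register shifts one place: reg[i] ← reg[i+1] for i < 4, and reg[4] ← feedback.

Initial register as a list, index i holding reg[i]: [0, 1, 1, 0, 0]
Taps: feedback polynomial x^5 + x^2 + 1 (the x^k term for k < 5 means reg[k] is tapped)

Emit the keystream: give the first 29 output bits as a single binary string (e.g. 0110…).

k : reg_k → out_k, fb_k
0: 01100 → 0, fb=1
1: 11001 → 1, fb=1
2: 10011 → 1, fb=1
3: 00111 → 0, fb=1
4: 01111 → 0, fb=1
5: 11111 → 1, fb=0
6: 11110 → 1, fb=0
7: 11100 → 1, fb=0
8: 11000 → 1, fb=1
9: 10001 → 1, fb=1
10: 00011 → 0, fb=0
11: 00110 → 0, fb=1
12: 01101 → 0, fb=1
13: 11011 → 1, fb=1
14: 10111 → 1, fb=0
15: 01110 → 0, fb=1
16: 11101 → 1, fb=0
17: 11010 → 1, fb=1
18: 10101 → 1, fb=0
19: 01010 → 0, fb=0
20: 10100 → 1, fb=0
21: 01000 → 0, fb=0
22: 10000 → 1, fb=1
23: 00001 → 0, fb=0
24: 00010 → 0, fb=0
25: 00100 → 0, fb=1
26: 01001 → 0, fb=0
27: 10010 → 1, fb=1
28: 00101 → 0, fb=1

01100111110001101110101000010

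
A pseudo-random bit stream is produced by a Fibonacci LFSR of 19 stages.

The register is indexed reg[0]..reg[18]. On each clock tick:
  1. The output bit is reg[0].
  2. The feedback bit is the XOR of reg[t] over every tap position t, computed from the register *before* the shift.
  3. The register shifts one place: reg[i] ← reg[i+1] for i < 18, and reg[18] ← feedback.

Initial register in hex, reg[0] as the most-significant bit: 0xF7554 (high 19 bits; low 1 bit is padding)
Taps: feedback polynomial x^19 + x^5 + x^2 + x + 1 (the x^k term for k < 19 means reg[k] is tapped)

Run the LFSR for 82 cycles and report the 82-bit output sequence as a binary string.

1111011101010101010001011100000001001100001010010000110000111111110101000110100010

tick  register→output (feedback)
  0  1111011101010101010→1 (0)
  1  1110111010101010100→1 (0)
  2  1101110101010101000→1 (1)
  3  1011101010101010001→1 (0)
  4  0111010101010100010→0 (1)
  5  1110101010101000101→1 (1)
  6  1101010101010001011→1 (1)
  7  1010101010100010111→1 (0)
  8  0101010101000101110→0 (0)
  9  1010101010001011100→1 (0)
 10  0101010100010111000→0 (0)
 11  1010101000101110000→1 (0)
 12  0101010001011100000→0 (0)
 13  1010100010111000000→1 (0)
 14  0101000101110000000→0 (1)
 15  1010001011100000001→1 (0)
 16  0100010111000000010→0 (0)
 17  1000101110000000100→1 (1)
 18  0001011100000001001→0 (1)
 19  0010111000000010011→0 (0)
 20  0101110000000100110→0 (0)
 21  1011100000001001100→1 (0)
 22  0111000000010011000→0 (0)
 23  1110000000100110000→1 (1)
 24  1100000001001100001→1 (0)
 25  1000000010011000010→1 (1)
 26  0000000100110000101→0 (0)
 27  0000001001100001010→0 (0)
 28  0000010011000010100→0 (1)
 29  0000100110000101001→0 (0)
 30  0001001100001010010→0 (0)
 31  0010011000010100100→0 (0)
 32  0100110000101001000→0 (0)
 33  1001100001010010000→1 (1)
 34  0011000010100100001→0 (1)
 35  0110000101001000011→0 (0)
 36  1100001010010000110→1 (0)
 37  1000010100100001100→1 (0)
 38  0000101001000011000→0 (0)
 39  0001010010000110000→0 (1)
 40  0010100100001100001→0 (1)
 41  0101001000011000011→0 (1)
 42  1010010000110000111→1 (1)
 43  0100100001100001111→0 (1)
 44  1001000011000011111→1 (1)
 45  0010000110000111111→0 (1)
 46  0100001100001111111→0 (1)
 47  1000011000011111111→1 (0)
 48  0000110000111111110→0 (1)
 49  0001100001111111101→0 (0)
 50  0011000011111111010→0 (1)
 51  0110000111111110101→0 (0)
 52  1100001111111101010→1 (0)
 53  1000011111111010100→1 (0)
 54  0000111111110101000→0 (1)
 55  0001111111101010001→0 (1)
 56  0011111111010100011→0 (0)
 57  0111111110101000110→0 (1)
 58  1111111101010001101→1 (0)
 59  1111111010100011010→1 (0)
 60  1111110101000110100→1 (0)
 61  1111101010001101000→1 (1)
 62  1111010100011010001→1 (0)
 63  1110101000110100010→1 (1)
 64  1101010001101000101→1 (1)
 65  1010100011010001011→1 (0)
 66  0101000110100010110→0 (1)
 67  1010001101000101101→1 (0)
 68  0100011010001011010→0 (0)
 69  1000110100010110100→1 (0)
 70  0001101000101101000→0 (0)
 71  0011010001011010000→0 (0)
 72  0110100010110100000→0 (0)
 73  1101000101101000000→1 (0)
 74  1010001011010000000→1 (0)
 75  0100010110100000000→0 (0)
 76  1000101101000000000→1 (1)
 77  0001011010000000001→0 (1)
 78  0010110100000000011→0 (0)
 79  0101101000000000110→0 (1)
 80  1011010000000001101→1 (1)
 81  0110100000000011011→0 (0)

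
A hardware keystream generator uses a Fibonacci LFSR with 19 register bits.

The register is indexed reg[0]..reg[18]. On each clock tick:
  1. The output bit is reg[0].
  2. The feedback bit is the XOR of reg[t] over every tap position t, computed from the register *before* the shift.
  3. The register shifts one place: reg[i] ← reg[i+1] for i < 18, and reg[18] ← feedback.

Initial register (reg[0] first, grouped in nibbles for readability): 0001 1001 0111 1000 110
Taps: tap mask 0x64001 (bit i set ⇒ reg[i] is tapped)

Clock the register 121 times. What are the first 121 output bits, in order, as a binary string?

0001100101111000110111001011100010100101010010101011011101110101001001001011100111100010000001000001000010110001101111111

k : reg_k → out_k, fb_k
0: 0001100101111000110 → 0, fb=1
1: 0011001011110001101 → 0, fb=1
2: 0110010111100011011 → 0, fb=1
3: 1100101111000110111 → 1, fb=0
4: 1001011110001101110 → 1, fb=0
5: 0010111100011011100 → 0, fb=1
6: 0101111000110111001 → 0, fb=0
7: 1011110001101110010 → 1, fb=1
8: 0111100011011100101 → 0, fb=1
9: 1111000110111001011 → 1, fb=1
10: 1110001101110010111 → 1, fb=0
11: 1100011011100101110 → 1, fb=0
12: 1000110111001011100 → 1, fb=0
13: 0001101110010111000 → 0, fb=1
14: 0011011100101110001 → 0, fb=0
15: 0110111001011100010 → 0, fb=1
16: 1101110010111000101 → 1, fb=0
17: 1011100101110001010 → 1, fb=0
18: 0111001011100010100 → 0, fb=1
19: 1110010111000101001 → 1, fb=0
20: 1100101110001010010 → 1, fb=1
21: 1001011100010100101 → 1, fb=0
22: 0010111000101001010 → 0, fb=1
23: 0101110001010010101 → 0, fb=0
24: 1011100010100101010 → 1, fb=0
25: 0111000101001010100 → 0, fb=1
26: 1110001010010101001 → 1, fb=0
27: 1100010100101010010 → 1, fb=1
28: 1000101001010100101 → 1, fb=0
29: 0001010010101001010 → 0, fb=1
30: 0010100101010010101 → 0, fb=0
31: 0101001010100101010 → 0, fb=1
32: 1010010101001010101 → 1, fb=1
33: 0100101010010101011 → 0, fb=0
34: 1001010100101010110 → 1, fb=1
35: 0010101001010101101 → 0, fb=1
36: 0101010010101011011 → 0, fb=1
37: 1010100101010110111 → 1, fb=0
38: 0101001010101101110 → 0, fb=1
39: 1010010101011011101 → 1, fb=1
40: 0100101010110111011 → 0, fb=1
41: 1001010101101110111 → 1, fb=0
42: 0010101011011101110 → 0, fb=1
43: 0101010110111011101 → 0, fb=0
44: 1010101101110111010 → 1, fb=1
45: 0101011011101110101 → 0, fb=0
46: 1010110111011101010 → 1, fb=0
47: 0101101110111010100 → 0, fb=1
48: 1011011101110101001 → 1, fb=0
49: 0110111011101010010 → 0, fb=0
50: 1101110111010100100 → 1, fb=1
51: 1011101110101001001 → 1, fb=0
52: 0111011101010010010 → 0, fb=0
53: 1110111010100100100 → 1, fb=1
54: 1101110101001001001 → 1, fb=0
55: 1011101010010010010 → 1, fb=1
56: 0111010100100100101 → 0, fb=1
57: 1110101001001001011 → 1, fb=1
58: 1101010010010010111 → 1, fb=0
59: 1010100100100101110 → 1, fb=0
60: 0101001001001011100 → 0, fb=1
61: 1010010010010111001 → 1, fb=1
62: 0100100100101110011 → 0, fb=1
63: 1001001001011100111 → 1, fb=1
64: 0010010010111001111 → 0, fb=0
65: 0100100101110011110 → 0, fb=0
66: 1001001011100111100 → 1, fb=0
67: 0010010111001111000 → 0, fb=1
68: 0100101110011110001 → 0, fb=0
69: 1001011100111100010 → 1, fb=0
70: 0010111001111000100 → 0, fb=0
71: 0101110011110001000 → 0, fb=0
72: 1011100111100010000 → 1, fb=0
73: 0111001111000100000 → 0, fb=0
74: 1110011110001000000 → 1, fb=1
75: 1100111100010000001 → 1, fb=0
76: 1001111000100000010 → 1, fb=0
77: 0011110001000000100 → 0, fb=0
78: 0111100010000001000 → 0, fb=0
79: 1111000100000010000 → 1, fb=0
80: 1110001000000100000 → 1, fb=1
81: 1100010000001000001 → 1, fb=0
82: 1000100000010000010 → 1, fb=0
83: 0001000000100000100 → 0, fb=0
84: 0010000001000001000 → 0, fb=0
85: 0100000010000010000 → 0, fb=1
86: 1000000100000100001 → 1, fb=0
87: 0000001000001000010 → 0, fb=1
88: 0000010000010000101 → 0, fb=1
89: 0000100000100001011 → 0, fb=0
90: 0001000001000010110 → 0, fb=0
91: 0010000010000101100 → 0, fb=0
92: 0100000100001011000 → 0, fb=1
93: 1000001000010110001 → 1, fb=1
94: 0000010000101100011 → 0, fb=0
95: 0000100001011000110 → 0, fb=1
96: 0001000010110001101 → 0, fb=1
97: 0010000101100011011 → 0, fb=1
98: 0100001011000110111 → 0, fb=1
99: 1000010110001101111 → 1, fb=1
100: 0000101100011011111 → 0, fb=1
101: 0001011000110111111 → 0, fb=1
102: 0010110001101111111 → 0, fb=1
103: 0101100011011111111 → 0, fb=1
104: 1011000110111111111 → 1, fb=0
105: 0110001101111111110 → 0, fb=0
106: 1100011011111111100 → 1, fb=0
107: 1000110111111111000 → 1, fb=0
108: 0001101111111110000 → 0, fb=1
109: 0011011111111100001 → 0, fb=1
110: 0110111111111000011 → 0, fb=0
111: 1101111111110000110 → 1, fb=0
112: 1011111111100001100 → 1, fb=1
113: 0111111111000011001 → 0, fb=0
114: 1111111110000110010 → 1, fb=1
115: 1111111100001100101 → 1, fb=0
116: 1111111000011001010 → 1, fb=0
117: 1111110000110010100 → 1, fb=0
118: 1111100001100101000 → 1, fb=1
119: 1111000011001010001 → 1, fb=1
120: 1110000110010100011 → 1, fb=1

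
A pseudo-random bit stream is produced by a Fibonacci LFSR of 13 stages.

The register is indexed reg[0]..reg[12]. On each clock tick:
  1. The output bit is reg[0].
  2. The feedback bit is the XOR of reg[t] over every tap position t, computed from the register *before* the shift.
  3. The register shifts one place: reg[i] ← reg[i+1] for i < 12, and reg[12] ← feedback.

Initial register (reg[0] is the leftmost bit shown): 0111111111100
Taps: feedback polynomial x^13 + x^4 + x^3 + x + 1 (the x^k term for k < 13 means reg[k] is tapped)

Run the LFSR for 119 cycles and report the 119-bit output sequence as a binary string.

01111111111001000000101001100111010111110011011101011100101101100101100001101101011010000101001111111010101000111000011

step | reg (before) | out | fb
   0 | 0111111111100 | 0 | 1
   1 | 1111111111001 | 1 | 0
   2 | 1111111110010 | 1 | 0
   3 | 1111111100100 | 1 | 0
   4 | 1111111001000 | 1 | 0
   5 | 1111110010000 | 1 | 0
   6 | 1111100100000 | 1 | 0
   7 | 1111001000000 | 1 | 1
   8 | 1110010000001 | 1 | 0
   9 | 1100100000010 | 1 | 1
  10 | 1001000000101 | 1 | 0
  11 | 0010000001010 | 0 | 0
  12 | 0100000010100 | 0 | 1
  13 | 1000000101001 | 1 | 1
  14 | 0000001010011 | 0 | 0
  15 | 0000010100110 | 0 | 0
  16 | 0000101001100 | 0 | 1
  17 | 0001010011001 | 0 | 1
  18 | 0010100110011 | 0 | 1
  19 | 0101001100111 | 0 | 0
  20 | 1010011001110 | 1 | 1
  21 | 0100110011101 | 0 | 0
  22 | 1001100111010 | 1 | 1
  23 | 0011001110101 | 0 | 1
  24 | 0110011101011 | 0 | 1
  25 | 1100111010111 | 1 | 1
  26 | 1001110101111 | 1 | 1
  27 | 0011101011111 | 0 | 0
  28 | 0111010111110 | 0 | 0
  29 | 1110101111100 | 1 | 1
  30 | 1101011111001 | 1 | 1
  31 | 1010111110011 | 1 | 0
  32 | 0101111100110 | 0 | 1
  33 | 1011111001101 | 1 | 1
  34 | 0111110011011 | 0 | 1
  35 | 1111100110111 | 1 | 0
  36 | 1111001101110 | 1 | 1
  37 | 1110011011101 | 1 | 0
  38 | 1100110111010 | 1 | 1
  39 | 1001101110101 | 1 | 1
  40 | 0011011101011 | 0 | 1
  41 | 0110111010111 | 0 | 0
  42 | 1101110101110 | 1 | 0
  43 | 1011101011100 | 1 | 1
  44 | 0111010111001 | 0 | 0
  45 | 1110101110010 | 1 | 1
  46 | 1101011100101 | 1 | 1
  47 | 1010111001011 | 1 | 0
  48 | 0101110010110 | 0 | 1
  49 | 1011100101101 | 1 | 1
  50 | 0111001011011 | 0 | 0
  51 | 1110010110110 | 1 | 0
  52 | 1100101101100 | 1 | 1
  53 | 1001011011001 | 1 | 0
  54 | 0010110110010 | 0 | 1
  55 | 0101101100101 | 0 | 1
  56 | 1011011001011 | 1 | 0
  57 | 0110110010110 | 0 | 0
  58 | 1101100101100 | 1 | 0
  59 | 1011001011000 | 1 | 0
  60 | 0110010110000 | 0 | 1
  61 | 1100101100001 | 1 | 1
  62 | 1001011000011 | 1 | 0
  63 | 0010110000110 | 0 | 1
  64 | 0101100001101 | 0 | 1
  65 | 1011000011011 | 1 | 0
  66 | 0110000110110 | 0 | 1
  67 | 1100001101101 | 1 | 0
  68 | 1000011011010 | 1 | 1
  69 | 0000110110101 | 0 | 1
  70 | 0001101101011 | 0 | 0
  71 | 0011011010110 | 0 | 1
  72 | 0110110101101 | 0 | 0
  73 | 1101101011010 | 1 | 0
  74 | 1011010110100 | 1 | 0
  75 | 0110101101000 | 0 | 0
  76 | 1101011010000 | 1 | 1
  77 | 1010110100001 | 1 | 0
  78 | 0101101000010 | 0 | 1
  79 | 1011010000101 | 1 | 0
  80 | 0110100001010 | 0 | 0
  81 | 1101000010100 | 1 | 1
  82 | 1010000101001 | 1 | 1
  83 | 0100001010011 | 0 | 1
  84 | 1000010100111 | 1 | 1
  85 | 0000101001111 | 0 | 1
  86 | 0001010011111 | 0 | 1
  87 | 0010100111111 | 0 | 1
  88 | 0101001111111 | 0 | 0
  89 | 1010011111110 | 1 | 1
  90 | 0100111111101 | 0 | 0
  91 | 1001111111010 | 1 | 1
  92 | 0011111110101 | 0 | 0
  93 | 0111111101010 | 0 | 1
  94 | 1111111010101 | 1 | 0
  95 | 1111110101010 | 1 | 0
  96 | 1111101010100 | 1 | 0
  97 | 1111010101000 | 1 | 1
  98 | 1110101010001 | 1 | 1
  99 | 1101010100011 | 1 | 1
 100 | 1010101000111 | 1 | 0
 101 | 0101010001110 | 0 | 0
 102 | 1010100011100 | 1 | 0
 103 | 0101000111000 | 0 | 0
 104 | 1010001110000 | 1 | 1
 105 | 0100011100001 | 0 | 1
 106 | 1000111000011 | 1 | 0
 107 | 0001110000110 | 0 | 0
 108 | 0011100001100 | 0 | 0
 109 | 0111000011000 | 0 | 0
 110 | 1110000110000 | 1 | 0
 111 | 1100001100000 | 1 | 0
 112 | 1000011000000 | 1 | 1
 113 | 0000110000001 | 0 | 1
 114 | 0001100000011 | 0 | 0
 115 | 0011000000110 | 0 | 1
 116 | 0110000001101 | 0 | 1
 117 | 1100000011011 | 1 | 0
 118 | 1000000110110 | 1 | 1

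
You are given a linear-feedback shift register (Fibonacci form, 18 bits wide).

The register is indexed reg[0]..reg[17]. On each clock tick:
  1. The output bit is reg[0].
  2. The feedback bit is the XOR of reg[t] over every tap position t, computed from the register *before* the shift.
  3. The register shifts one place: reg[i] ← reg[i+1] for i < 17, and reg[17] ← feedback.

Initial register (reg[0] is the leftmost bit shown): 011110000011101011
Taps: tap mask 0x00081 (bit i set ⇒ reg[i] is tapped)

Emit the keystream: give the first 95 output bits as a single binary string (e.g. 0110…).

01111000001110101101100101010101100111001110011011111011111001101100001000100001111101001011011

k : reg_k → out_k, fb_k
0: 011110000011101011 → 0, fb=0
1: 111100000111010110 → 1, fb=1
2: 111000001110101101 → 1, fb=1
3: 110000011101011011 → 1, fb=0
4: 100000111010110110 → 1, fb=0
5: 000001110101101100 → 0, fb=1
6: 000011101011011001 → 0, fb=0
7: 000111010110110010 → 0, fb=1
8: 001110101101100101 → 0, fb=0
9: 011101011011001010 → 0, fb=1
10: 111010110110010101 → 1, fb=0
11: 110101101100101010 → 1, fb=1
12: 101011011001010101 → 1, fb=0
13: 010110110010101010 → 0, fb=1
14: 101101100101010101 → 1, fb=1
15: 011011001010101011 → 0, fb=0
16: 110110010101010110 → 1, fb=0
17: 101100101010101100 → 1, fb=1
18: 011001010101011001 → 0, fb=1
19: 110010101010110011 → 1, fb=1
20: 100101010101100111 → 1, fb=0
21: 001010101011001110 → 0, fb=0
22: 010101010110011100 → 0, fb=1
23: 101010101100111001 → 1, fb=1
24: 010101011001110011 → 0, fb=1
25: 101010110011100111 → 1, fb=0
26: 010101100111001110 → 0, fb=0
27: 101011001110011100 → 1, fb=1
28: 010110011100111001 → 0, fb=1
29: 101100111001110011 → 1, fb=0
30: 011001110011100110 → 0, fb=1
31: 110011100111001101 → 1, fb=1
32: 100111001110011011 → 1, fb=1
33: 001110011100110111 → 0, fb=1
34: 011100111001101111 → 0, fb=1
35: 111001110011011111 → 1, fb=0
36: 110011100110111110 → 1, fb=1
37: 100111001101111101 → 1, fb=1
38: 001110011011111011 → 0, fb=1
39: 011100110111110111 → 0, fb=1
40: 111001101111101111 → 1, fb=1
41: 110011011111011111 → 1, fb=0
42: 100110111110111110 → 1, fb=0
43: 001101111101111100 → 0, fb=1
44: 011011111011111001 → 0, fb=1
45: 110111110111110011 → 1, fb=0
46: 101111101111100110 → 1, fb=1
47: 011111011111001101 → 0, fb=1
48: 111110111110011011 → 1, fb=0
49: 111101111100110110 → 1, fb=0
50: 111011111001101100 → 1, fb=0
51: 110111110011011000 → 1, fb=0
52: 101111100110110000 → 1, fb=1
53: 011111001101100001 → 0, fb=0
54: 111110011011000010 → 1, fb=0
55: 111100110110000100 → 1, fb=0
56: 111001101100001000 → 1, fb=1
57: 110011011000010001 → 1, fb=0
58: 100110110000100010 → 1, fb=0
59: 001101100001000100 → 0, fb=0
60: 011011000010001000 → 0, fb=0
61: 110110000100010000 → 1, fb=1
62: 101100001000100001 → 1, fb=1
63: 011000010001000011 → 0, fb=1
64: 110000100010000111 → 1, fb=1
65: 100001000100001111 → 1, fb=1
66: 000010001000011111 → 0, fb=0
67: 000100010000111110 → 0, fb=1
68: 001000100001111101 → 0, fb=0
69: 010001000011111010 → 0, fb=0
70: 100010000111110100 → 1, fb=1
71: 000100001111101001 → 0, fb=0
72: 001000011111010010 → 0, fb=1
73: 010000111110100101 → 0, fb=1
74: 100001111101001011 → 1, fb=0
75: 000011111010010110 → 0, fb=1
76: 000111110100101101 → 0, fb=1
77: 001111101001011011 → 0, fb=0
78: 011111010010110110 → 0, fb=1
79: 111110100101101101 → 1, fb=1
80: 111101001011011011 → 1, fb=1
81: 111010010110110111 → 1, fb=0
82: 110100101101101110 → 1, fb=1
83: 101001011011011101 → 1, fb=0
84: 010010110110111010 → 0, fb=1
85: 100101101101110101 → 1, fb=1
86: 001011011011101011 → 0, fb=1
87: 010110110111010111 → 0, fb=1
88: 101101101110101111 → 1, fb=1
89: 011011011101011111 → 0, fb=1
90: 110110111010111111 → 1, fb=0
91: 101101110101111110 → 1, fb=0
92: 011011101011111100 → 0, fb=0
93: 110111010111111000 → 1, fb=0
94: 101110101111110000 → 1, fb=1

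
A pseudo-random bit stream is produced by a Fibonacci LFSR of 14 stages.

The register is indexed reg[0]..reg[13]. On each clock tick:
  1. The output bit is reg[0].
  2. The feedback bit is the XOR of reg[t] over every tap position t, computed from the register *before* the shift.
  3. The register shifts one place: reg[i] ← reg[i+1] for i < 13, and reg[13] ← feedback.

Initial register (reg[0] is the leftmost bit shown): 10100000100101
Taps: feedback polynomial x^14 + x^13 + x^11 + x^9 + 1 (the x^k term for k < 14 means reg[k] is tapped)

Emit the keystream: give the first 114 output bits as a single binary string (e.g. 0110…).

101000001001011101100110110111110000001000110010100010010011100010100110000111101101100100011111101101011011100000

tick  register→output (feedback)
  0  10100000100101→1 (1)
  1  01000001001011→0 (1)
  2  10000010010111→1 (0)
  3  00000100101110→0 (1)
  4  00001001011101→0 (1)
  5  00010010111011→0 (0)
  6  00100101110110→0 (0)
  7  01001011101100→0 (1)
  8  10010111011001→1 (1)
  9  00101110110011→0 (0)
 10  01011101100110→0 (1)
 11  10111011001101→1 (1)
 12  01110110011011→0 (0)
 13  11101100110110→1 (1)
 14  11011001101101→1 (1)
 15  10110011011011→1 (1)
 16  01100110110111→0 (1)
 17  11001101101111→1 (1)
 18  10011011011111→1 (0)
 19  00110110111110→0 (0)
 20  01101101111100→0 (0)
 21  11011011111000→1 (0)
 22  10110111110000→1 (0)
 23  01101111100000→0 (0)
 24  11011111000000→1 (1)
 25  10111110000001→1 (0)
 26  01111100000010→0 (0)
 27  11111000000100→1 (0)
 28  11110000001000→1 (1)
 29  11100000010001→1 (1)
 30  11000000100011→1 (0)
 31  10000001000110→1 (0)
 32  00000010001100→0 (1)
 33  00000100011001→0 (0)
 34  00001000110010→0 (1)
 35  00010001100101→0 (0)
 36  00100011001010→0 (0)
 37  01000110010100→0 (0)
 38  10001100101000→1 (1)
 39  00011001010001→0 (0)
 40  00110010100010→0 (0)
 41  01100101000100→0 (1)
 42  11001010001001→1 (0)
 43  10010100010010→1 (0)
 44  00101000100100→0 (1)
 45  01010001001001→0 (1)
 46  10100010010011→1 (1)
 47  01000100100111→0 (0)
 48  10001001001110→1 (0)
 49  00010010011100→0 (0)
 50  00100100111000→0 (1)
 51  01001001110001→0 (0)
 52  10010011100010→1 (1)
 53  00100111000101→0 (0)
 54  01001110001010→0 (0)
 55  10011100010100→1 (1)
 56  00111000101001→0 (1)
 57  01110001010011→0 (0)
 58  11100010100110→1 (0)
 59  11000101001100→1 (0)
 60  10001010011000→1 (0)
 61  00010100110000→0 (1)
 62  00101001100001→0 (1)
 63  01010011000011→0 (1)
 64  10100110000111→1 (1)
 65  01001100001111→0 (0)
 66  10011000011110→1 (1)
 67  00110000111101→0 (1)
 68  01100001111011→0 (0)
 69  11000011110110→1 (1)
 70  10000111101101→1 (1)
 71  00001111011011→0 (0)
 72  00011110110110→0 (0)
 73  00111101101100→0 (1)
 74  01111011011001→0 (0)
 75  11110110110010→1 (0)
 76  11101101100100→1 (0)
 77  11011011001000→1 (1)
 78  10110110010001→1 (1)
 79  01101100100011→0 (1)
 80  11011001000111→1 (1)
 81  10110010001111→1 (1)
 82  01100100011111→0 (1)
 83  11001000111111→1 (0)
 84  10010001111110→1 (1)
 85  00100011111101→0 (1)
 86  01000111111011→0 (0)
 87  10001111110110→1 (1)
 88  00011111101101→0 (0)
 89  00111111011010→0 (1)
 90  01111110110101→0 (1)
 91  11111101101011→1 (0)
 92  11111011010110→1 (1)
 93  11110110101101→1 (1)
 94  11101101011011→1 (1)
 95  11011010110111→1 (0)
 96  10110101101110→1 (0)
 97  01101011011100→0 (0)
 98  11010110111000→1 (0)
 99  10101101110000→1 (0)
100  01011011100000→0 (0)
101  10110111000000→1 (1)
102  01101110000001→0 (1)
103  11011100000011→1 (0)
104  10111000000110→1 (0)
105  01110000001100→0 (1)
106  11100000011001→1 (1)
107  11000000110011→1 (1)
108  10000001100111→1 (1)
109  00000011001111→0 (0)
110  00000110011110→0 (0)
111  00001100111100→0 (0)
112  00011001111000→0 (1)
113  00110011110001→0 (0)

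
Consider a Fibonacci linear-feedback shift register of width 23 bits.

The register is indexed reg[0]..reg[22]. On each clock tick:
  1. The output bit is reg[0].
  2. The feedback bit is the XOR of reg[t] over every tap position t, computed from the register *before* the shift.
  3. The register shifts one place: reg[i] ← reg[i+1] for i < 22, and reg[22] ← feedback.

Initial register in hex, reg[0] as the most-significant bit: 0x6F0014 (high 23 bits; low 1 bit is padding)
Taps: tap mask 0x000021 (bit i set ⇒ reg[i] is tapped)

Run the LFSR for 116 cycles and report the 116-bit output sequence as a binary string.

k : reg_k → out_k, fb_k
0: 01101111000000000001010 → 0, fb=1
1: 11011110000000000010101 → 1, fb=0
2: 10111100000000000101010 → 1, fb=0
3: 01111000000000001010100 → 0, fb=0
4: 11110000000000010101000 → 1, fb=1
5: 11100000000000101010001 → 1, fb=1
6: 11000000000001010100011 → 1, fb=1
7: 10000000000010101000111 → 1, fb=1
8: 00000000000101010001111 → 0, fb=0
9: 00000000001010100011110 → 0, fb=0
10: 00000000010101000111100 → 0, fb=0
11: 00000000101010001111000 → 0, fb=0
12: 00000001010100011110000 → 0, fb=0
13: 00000010101000111100000 → 0, fb=0
14: 00000101010001111000000 → 0, fb=1
15: 00001010100011110000001 → 0, fb=0
16: 00010101000111100000010 → 0, fb=1
17: 00101010001111000000101 → 0, fb=0
18: 01010100011110000001010 → 0, fb=1
19: 10101000111100000010101 → 1, fb=1
20: 01010001111000000101011 → 0, fb=0
21: 10100011110000001010110 → 1, fb=1
22: 01000111100000010101101 → 0, fb=1
23: 10001111000000101011011 → 1, fb=0
24: 00011110000001010110110 → 0, fb=1
25: 00111100000010101101101 → 0, fb=1
26: 01111000000101011011011 → 0, fb=0
27: 11110000001010110110110 → 1, fb=1
28: 11100000010101101101101 → 1, fb=1
29: 11000000101011011011011 → 1, fb=1
30: 10000001010110110110111 → 1, fb=1
31: 00000010101101101101111 → 0, fb=0
32: 00000101011011011011110 → 0, fb=1
33: 00001010110110110111101 → 0, fb=0
34: 00010101101101101111010 → 0, fb=1
35: 00101011011011011110101 → 0, fb=0
36: 01010110110110111101010 → 0, fb=1
37: 10101101101101111010101 → 1, fb=0
38: 01011011011011110101010 → 0, fb=0
39: 10110110110111101010100 → 1, fb=0
40: 01101101101111010101000 → 0, fb=1
41: 11011011011110101010001 → 1, fb=1
42: 10110110111101010100011 → 1, fb=0
43: 01101101111010101000110 → 0, fb=1
44: 11011011110101010001101 → 1, fb=1
45: 10110111101010100011011 → 1, fb=0
46: 01101111010101000110110 → 0, fb=1
47: 11011110101010001101101 → 1, fb=0
48: 10111101010100011011010 → 1, fb=0
49: 01111010101000110110100 → 0, fb=0
50: 11110101010001101101000 → 1, fb=0
51: 11101010100011011010000 → 1, fb=1
52: 11010101000110110100001 → 1, fb=0
53: 10101010001101101000010 → 1, fb=1
54: 01010100011011010000101 → 0, fb=1
55: 10101000110110100001011 → 1, fb=1
56: 01010001101101000010111 → 0, fb=0
57: 10100011011010000101110 → 1, fb=1
58: 01000110110100001011101 → 0, fb=1
59: 10001101101000010111011 → 1, fb=0
60: 00011011010000101110110 → 0, fb=0
61: 00110110100001011101100 → 0, fb=1
62: 01101101000010111011001 → 0, fb=1
63: 11011010000101110110011 → 1, fb=1
64: 10110100001011101100111 → 1, fb=0
65: 01101000010111011001110 → 0, fb=0
66: 11010000101110110011100 → 1, fb=1
67: 10100001011101100111001 → 1, fb=1
68: 01000010111011001110011 → 0, fb=0
69: 10000101110110011100110 → 1, fb=0
70: 00001011101100111001100 → 0, fb=0
71: 00010111011001110011000 → 0, fb=1
72: 00101110110011100110001 → 0, fb=1
73: 01011101100111001100011 → 0, fb=1
74: 10111011001110011000111 → 1, fb=1
75: 01110110011100110001111 → 0, fb=1
76: 11101100111001100011111 → 1, fb=0
77: 11011001110011000111110 → 1, fb=1
78: 10110011100110001111101 → 1, fb=1
79: 01100111001100011111011 → 0, fb=1
80: 11001110011000111110111 → 1, fb=0
81: 10011100110001111101110 → 1, fb=0
82: 00111001100011111011100 → 0, fb=0
83: 01110011000111110111000 → 0, fb=0
84: 11100110001111101110000 → 1, fb=0
85: 11001100011111011100000 → 1, fb=0
86: 10011000111110111000000 → 1, fb=1
87: 00110001111101110000001 → 0, fb=0
88: 01100011111011100000010 → 0, fb=0
89: 11000111110111000000100 → 1, fb=0
90: 10001111101110000001000 → 1, fb=0
91: 00011111011100000010000 → 0, fb=1
92: 00111110111000000100001 → 0, fb=1
93: 01111101110000001000011 → 0, fb=1
94: 11111011100000010000111 → 1, fb=1
95: 11110111000000100001111 → 1, fb=0
96: 11101110000001000011110 → 1, fb=0
97: 11011100000010000111100 → 1, fb=0
98: 10111000000100001111000 → 1, fb=1
99: 01110000001000011110001 → 0, fb=0
100: 11100000010000111100010 → 1, fb=1
101: 11000000100001111000101 → 1, fb=1
102: 10000001000011110001011 → 1, fb=1
103: 00000010000111100010111 → 0, fb=0
104: 00000100001111000101110 → 0, fb=1
105: 00001000011110001011101 → 0, fb=0
106: 00010000111100010111010 → 0, fb=0
107: 00100001111000101110100 → 0, fb=0
108: 01000011110001011101000 → 0, fb=0
109: 10000111100010111010000 → 1, fb=0
110: 00001111000101110100000 → 0, fb=1
111: 00011110001011101000001 → 0, fb=1
112: 00111100010111010000011 → 0, fb=1
113: 01111000101110100000111 → 0, fb=0
114: 11110001011101000001110 → 1, fb=1
115: 11100010111010000011101 → 1, fb=1

01101111000000000001010100011110000001010110110110111101010100011011010000101110110011100110001111101110000001000011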